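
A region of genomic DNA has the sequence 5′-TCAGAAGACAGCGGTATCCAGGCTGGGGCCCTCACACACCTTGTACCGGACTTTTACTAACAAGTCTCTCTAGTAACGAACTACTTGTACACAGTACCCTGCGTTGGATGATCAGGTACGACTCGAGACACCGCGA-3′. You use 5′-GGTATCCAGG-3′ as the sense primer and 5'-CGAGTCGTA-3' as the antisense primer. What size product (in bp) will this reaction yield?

The forward primer matches the template at positions 13–22.
Reverse complement of the reverse primer: TACGACTCG. This occurs on the top strand at positions 117–125.
The product runs from position 13 to position 125, so its length is 125 − 13 + 1 = 113 bp.

113 bp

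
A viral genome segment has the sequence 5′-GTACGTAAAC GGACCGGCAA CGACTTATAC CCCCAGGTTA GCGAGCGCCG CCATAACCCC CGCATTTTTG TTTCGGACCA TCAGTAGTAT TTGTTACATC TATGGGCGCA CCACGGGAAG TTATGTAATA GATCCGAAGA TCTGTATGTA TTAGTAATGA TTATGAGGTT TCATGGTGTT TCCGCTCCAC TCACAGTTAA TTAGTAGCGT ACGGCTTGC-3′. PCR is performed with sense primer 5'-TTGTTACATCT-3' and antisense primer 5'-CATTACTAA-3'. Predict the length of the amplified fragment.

Scanning the template, TTGTTACATCT occurs at positions 91–101; this primer anneals to the bottom strand there with its 3' end pointing downstream.
Reverse complement of the reverse primer: TTAGTAATG. This occurs on the top strand at positions 151–159.
The product runs from position 91 to position 159, so its length is 159 − 91 + 1 = 69 bp.

69 bp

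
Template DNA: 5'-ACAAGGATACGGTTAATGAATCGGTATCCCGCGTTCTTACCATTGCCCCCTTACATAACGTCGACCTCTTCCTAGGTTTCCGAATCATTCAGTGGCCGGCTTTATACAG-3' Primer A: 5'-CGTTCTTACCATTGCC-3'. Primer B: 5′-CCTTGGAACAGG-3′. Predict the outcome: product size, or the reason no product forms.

No product — primer B has no binding site in the template.

Primer B (CCTTGGAACAGG) does not match the top strand, and its reverse complement CCTGTTCCAAGG does not match either.
With no annealing site for primer B, no amplification occurs.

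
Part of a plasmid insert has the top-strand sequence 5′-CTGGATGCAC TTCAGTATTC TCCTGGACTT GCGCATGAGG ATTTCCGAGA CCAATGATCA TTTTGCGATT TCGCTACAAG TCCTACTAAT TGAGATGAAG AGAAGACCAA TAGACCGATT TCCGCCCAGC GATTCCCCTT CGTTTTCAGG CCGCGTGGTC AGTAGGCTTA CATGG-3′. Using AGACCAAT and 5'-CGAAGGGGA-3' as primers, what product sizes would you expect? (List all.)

The forward primer AGACCAAT matches the top strand at positions 48–55, 104–111.
The reverse primer's reverse complement is TCCCCTTCG, matching at positions 134–142.
Each forward site pairs with the reverse site to give a product ending at position 142: sizes 95, 39 bp.

95 bp, 39 bp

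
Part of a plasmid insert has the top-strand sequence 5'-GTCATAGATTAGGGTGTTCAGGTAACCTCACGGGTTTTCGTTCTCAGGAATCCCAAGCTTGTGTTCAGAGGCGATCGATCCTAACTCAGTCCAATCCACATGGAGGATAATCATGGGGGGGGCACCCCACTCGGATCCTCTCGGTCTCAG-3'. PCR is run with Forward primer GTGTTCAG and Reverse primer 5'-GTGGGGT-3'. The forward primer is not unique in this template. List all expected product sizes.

117 bp, 70 bp

The forward primer GTGTTCAG matches the top strand at positions 14–21, 61–68.
The reverse primer's reverse complement is ACCCCAC, matching at positions 124–130.
Each forward site pairs with the reverse site to give a product ending at position 130: sizes 117, 70 bp.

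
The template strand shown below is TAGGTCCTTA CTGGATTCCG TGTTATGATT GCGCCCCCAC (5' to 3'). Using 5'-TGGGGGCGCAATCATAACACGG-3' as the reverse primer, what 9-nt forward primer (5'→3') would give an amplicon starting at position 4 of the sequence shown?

The reverse primer's reverse complement CCGTGTTATGATTGCGCCCCCA matches the template at positions 18–39; the product starts at position 4.
The forward primer is identical to the top strand over positions 4–12: GTCCTTACT.

5'-GTCCTTACT-3'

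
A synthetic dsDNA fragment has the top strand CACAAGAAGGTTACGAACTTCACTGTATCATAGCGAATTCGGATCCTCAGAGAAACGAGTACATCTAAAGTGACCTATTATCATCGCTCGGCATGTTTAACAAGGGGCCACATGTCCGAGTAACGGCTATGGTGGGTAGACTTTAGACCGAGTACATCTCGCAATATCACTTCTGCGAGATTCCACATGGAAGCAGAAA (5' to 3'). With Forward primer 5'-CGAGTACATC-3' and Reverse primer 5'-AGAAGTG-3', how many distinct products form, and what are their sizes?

The forward primer CGAGTACATC matches the top strand at positions 56–65, 149–158.
The reverse primer's reverse complement is CACTTCT, matching at positions 168–174.
Each forward site pairs with the reverse site to give a product ending at position 174: sizes 119, 26 bp.

Two products: 119 bp, 26 bp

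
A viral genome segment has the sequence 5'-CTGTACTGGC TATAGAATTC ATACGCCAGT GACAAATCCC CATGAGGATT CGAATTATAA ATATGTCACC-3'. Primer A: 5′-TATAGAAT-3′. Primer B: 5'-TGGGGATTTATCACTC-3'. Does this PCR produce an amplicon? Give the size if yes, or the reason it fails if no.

No product — primer B has no binding site in the template.

Primer B (TGGGGATTTATCACTC) does not match the top strand, and its reverse complement GAGTGATAAATCCCCA does not match either.
With no annealing site for primer B, no amplification occurs.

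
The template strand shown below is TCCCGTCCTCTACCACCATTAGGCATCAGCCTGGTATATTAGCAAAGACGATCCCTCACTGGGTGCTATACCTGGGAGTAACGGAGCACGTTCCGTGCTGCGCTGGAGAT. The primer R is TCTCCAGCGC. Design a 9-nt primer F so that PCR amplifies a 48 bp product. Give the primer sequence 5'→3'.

The reverse primer's reverse complement GCGCTGGAGA matches the template at positions 100–109, so the product ends at position 109.
A 48 bp product then starts at position 109 − 48 + 1 = 62.
The forward primer is identical to the top strand there: GGTGCTATA.

5'-GGTGCTATA-3'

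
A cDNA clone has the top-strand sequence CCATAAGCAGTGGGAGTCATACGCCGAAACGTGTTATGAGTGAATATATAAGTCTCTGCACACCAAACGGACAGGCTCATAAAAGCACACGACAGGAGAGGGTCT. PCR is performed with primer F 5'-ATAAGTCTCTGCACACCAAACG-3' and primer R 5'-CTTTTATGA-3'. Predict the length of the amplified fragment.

The forward primer matches the template at positions 48–69.
The reverse primer's reverse complement is TCATAAAAG, which matches the template at positions 77–85.
Amplicon spans positions 48–85: 38 bp.

38 bp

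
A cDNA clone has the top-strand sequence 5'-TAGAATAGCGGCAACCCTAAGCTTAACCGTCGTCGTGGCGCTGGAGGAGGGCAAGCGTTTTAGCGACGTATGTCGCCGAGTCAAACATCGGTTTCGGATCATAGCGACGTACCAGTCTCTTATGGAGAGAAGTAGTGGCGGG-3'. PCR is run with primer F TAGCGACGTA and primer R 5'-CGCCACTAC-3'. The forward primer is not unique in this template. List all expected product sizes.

80 bp, 39 bp

The forward primer TAGCGACGTA matches the top strand at positions 61–70, 102–111.
The reverse primer's reverse complement is GTAGTGGCG, matching at positions 132–140.
Each forward site pairs with the reverse site to give a product ending at position 140: sizes 80, 39 bp.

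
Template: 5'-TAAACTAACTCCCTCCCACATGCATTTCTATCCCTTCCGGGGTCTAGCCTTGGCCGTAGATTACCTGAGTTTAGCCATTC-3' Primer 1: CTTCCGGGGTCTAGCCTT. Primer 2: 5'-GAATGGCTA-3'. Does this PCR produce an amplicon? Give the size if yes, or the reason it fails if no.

Primer 1 (CTTCCGGGGTCTAGCCTT) matches the top strand at positions 34–51; it acts as a forward primer.
Primer 2's reverse complement is TAGCCATTC, matching the top strand at positions 72–80; it acts as a reverse primer.
The 3' ends face each other across positions 34–80, giving a 47 bp product.

Yes — a 47 bp product.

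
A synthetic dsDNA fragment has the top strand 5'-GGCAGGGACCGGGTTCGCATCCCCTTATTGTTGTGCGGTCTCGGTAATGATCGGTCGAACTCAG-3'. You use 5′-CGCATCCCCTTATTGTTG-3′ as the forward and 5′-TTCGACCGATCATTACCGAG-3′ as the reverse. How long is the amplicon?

The forward primer matches the template at positions 16–33.
Taking the reverse complement of TTCGACCGATCATTACCGAG gives CTCGGTAATGATCGGTCGAA, found at positions 40–59 on the template; the primer anneals here to the top strand with its 3' end pointing upstream.
The product runs from position 16 to position 59, so its length is 59 − 16 + 1 = 44 bp.

44 bp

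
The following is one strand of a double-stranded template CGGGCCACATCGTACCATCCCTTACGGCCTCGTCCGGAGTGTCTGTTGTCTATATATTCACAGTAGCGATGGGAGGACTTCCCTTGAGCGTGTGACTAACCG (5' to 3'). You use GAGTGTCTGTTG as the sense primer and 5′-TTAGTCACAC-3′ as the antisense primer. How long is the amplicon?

Forward primer GAGTGTCTGTTG is found on the top strand at positions 37–48.
Reverse complement of the reverse primer: GTGTGACTAA. This occurs on the top strand at positions 90–99.
The product runs from position 37 to position 99, so its length is 99 − 37 + 1 = 63 bp.

63 bp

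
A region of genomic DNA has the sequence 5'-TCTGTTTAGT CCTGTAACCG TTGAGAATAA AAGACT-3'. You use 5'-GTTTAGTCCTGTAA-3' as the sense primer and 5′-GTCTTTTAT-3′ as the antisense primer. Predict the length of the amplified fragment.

Forward primer GTTTAGTCCTGTAA is found on the top strand at positions 4–17.
Reverse complement of the reverse primer: ATAAAAGAC. This occurs on the top strand at positions 27–35.
Amplicon spans positions 4–35: 32 bp.

32 bp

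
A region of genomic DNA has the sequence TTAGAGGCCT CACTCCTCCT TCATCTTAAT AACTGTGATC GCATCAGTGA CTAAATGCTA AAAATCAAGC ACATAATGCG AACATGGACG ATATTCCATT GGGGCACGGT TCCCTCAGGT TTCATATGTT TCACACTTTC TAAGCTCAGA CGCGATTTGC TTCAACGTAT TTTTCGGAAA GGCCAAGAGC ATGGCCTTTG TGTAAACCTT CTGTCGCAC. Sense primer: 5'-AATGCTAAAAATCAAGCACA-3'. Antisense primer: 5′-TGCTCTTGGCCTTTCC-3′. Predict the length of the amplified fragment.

138 bp

Scanning the template, AATGCTAAAAATCAAGCACA occurs at positions 54–73; this primer anneals to the bottom strand there with its 3' end pointing downstream.
The reverse primer's reverse complement is GGAAAGGCCAAGAGCA, which matches the template at positions 176–191.
The product runs from position 54 to position 191, so its length is 191 − 54 + 1 = 138 bp.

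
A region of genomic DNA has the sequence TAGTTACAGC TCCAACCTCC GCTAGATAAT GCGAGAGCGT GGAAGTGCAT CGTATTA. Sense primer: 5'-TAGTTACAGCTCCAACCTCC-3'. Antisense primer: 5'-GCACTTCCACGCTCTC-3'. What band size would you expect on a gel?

Scanning the template, TAGTTACAGCTCCAACCTCC occurs at positions 1–20; this primer anneals to the bottom strand there with its 3' end pointing downstream.
The reverse primer's reverse complement is GAGAGCGTGGAAGTGC, which matches the template at positions 33–48.
Amplicon spans positions 1–48: 48 bp.

48 bp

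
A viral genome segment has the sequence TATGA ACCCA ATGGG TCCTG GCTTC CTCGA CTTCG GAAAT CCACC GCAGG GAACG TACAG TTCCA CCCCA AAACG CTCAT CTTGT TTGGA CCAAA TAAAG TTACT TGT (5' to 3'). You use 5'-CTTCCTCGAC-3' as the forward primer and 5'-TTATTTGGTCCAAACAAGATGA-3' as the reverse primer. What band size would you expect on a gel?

77 bp

The forward primer matches the template at positions 22–31.
The reverse primer's reverse complement is TCATCTTGTTTGGACCAAATAA, which matches the template at positions 77–98.
The product runs from position 22 to position 98, so its length is 98 − 22 + 1 = 77 bp.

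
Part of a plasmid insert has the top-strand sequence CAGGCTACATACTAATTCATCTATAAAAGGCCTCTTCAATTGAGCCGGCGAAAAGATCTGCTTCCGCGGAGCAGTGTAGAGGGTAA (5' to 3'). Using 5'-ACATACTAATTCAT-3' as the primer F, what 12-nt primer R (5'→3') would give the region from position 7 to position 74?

The product's 3' end on the top strand is position 74.
The reverse primer anneals to the top strand over positions 63–74, i.e. to TCCGCGGAGCAG.
Its sequence written 5'→3' is the reverse complement: CTGCTCCGCGGA.

5'-CTGCTCCGCGGA-3'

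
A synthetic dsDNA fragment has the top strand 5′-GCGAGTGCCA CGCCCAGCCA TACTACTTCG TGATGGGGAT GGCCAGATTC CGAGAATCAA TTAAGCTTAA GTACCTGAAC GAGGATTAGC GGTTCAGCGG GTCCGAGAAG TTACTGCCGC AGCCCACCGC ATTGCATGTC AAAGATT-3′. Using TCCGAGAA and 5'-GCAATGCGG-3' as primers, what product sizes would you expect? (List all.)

87 bp, 34 bp

The forward primer TCCGAGAA matches the top strand at positions 49–56, 102–109.
The reverse primer's reverse complement is CCGCATTGC, matching at positions 127–135.
Each forward site pairs with the reverse site to give a product ending at position 135: sizes 87, 34 bp.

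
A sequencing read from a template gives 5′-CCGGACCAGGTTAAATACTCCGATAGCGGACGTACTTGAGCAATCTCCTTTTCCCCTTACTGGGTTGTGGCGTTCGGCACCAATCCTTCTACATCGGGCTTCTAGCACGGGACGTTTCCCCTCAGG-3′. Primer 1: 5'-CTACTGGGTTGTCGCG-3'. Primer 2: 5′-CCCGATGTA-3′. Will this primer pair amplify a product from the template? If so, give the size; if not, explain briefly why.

No product — primer 1 has no binding site in the template.

Primer 1 (CTACTGGGTTGTCGCG) does not match the top strand, and its reverse complement CGCGACAACCCAGTAG does not match either.
With no annealing site for primer 1, no amplification occurs.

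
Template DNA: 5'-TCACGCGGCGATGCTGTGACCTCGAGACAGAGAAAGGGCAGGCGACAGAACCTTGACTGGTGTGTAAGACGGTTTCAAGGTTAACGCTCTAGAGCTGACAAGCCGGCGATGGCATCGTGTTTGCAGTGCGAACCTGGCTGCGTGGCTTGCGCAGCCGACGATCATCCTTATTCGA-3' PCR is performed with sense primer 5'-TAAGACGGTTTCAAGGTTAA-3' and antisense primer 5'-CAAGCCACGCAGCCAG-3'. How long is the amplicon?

Forward primer TAAGACGGTTTCAAGGTTAA is found on the top strand at positions 65–84.
The reverse primer's reverse complement is CTGGCTGCGTGGCTTG, which matches the template at positions 134–149.
Amplicon spans positions 65–149: 85 bp.

85 bp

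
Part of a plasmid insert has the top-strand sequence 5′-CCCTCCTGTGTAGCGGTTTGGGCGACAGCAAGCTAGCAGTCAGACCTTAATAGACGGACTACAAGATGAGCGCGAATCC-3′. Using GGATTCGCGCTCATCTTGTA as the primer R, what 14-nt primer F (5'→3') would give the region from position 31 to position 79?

The reverse primer's reverse complement TACAAGATGAGCGCGAATCC matches the template at positions 60–79; the product starts at position 31.
The forward primer is identical to the top strand over positions 31–44: AGCTAGCAGTCAGA.

5'-AGCTAGCAGTCAGA-3'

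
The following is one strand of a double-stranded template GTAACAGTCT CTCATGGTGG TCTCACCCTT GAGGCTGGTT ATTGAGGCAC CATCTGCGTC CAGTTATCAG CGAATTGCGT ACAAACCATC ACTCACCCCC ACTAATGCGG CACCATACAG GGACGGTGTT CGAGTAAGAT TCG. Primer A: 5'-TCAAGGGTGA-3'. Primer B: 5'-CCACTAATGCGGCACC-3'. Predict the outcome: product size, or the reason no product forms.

No product — the primers' 3' ends point away from each other.

Primer A (TCAAGGGTGA) has reverse complement TCACCCTTGA, which matches the top strand at positions 23–32; primer A anneals to the top strand there with its 3' end pointing upstream toward position 23.
Primer B (CCACTAATGCGGCACC) matches the top strand directly at positions 99–114; it anneals to the bottom strand with its 3' end pointing downstream toward position 114.
The 3' ends diverge (primer A extends toward position 1, primer B toward position 143), so the primers never converge on a shared product.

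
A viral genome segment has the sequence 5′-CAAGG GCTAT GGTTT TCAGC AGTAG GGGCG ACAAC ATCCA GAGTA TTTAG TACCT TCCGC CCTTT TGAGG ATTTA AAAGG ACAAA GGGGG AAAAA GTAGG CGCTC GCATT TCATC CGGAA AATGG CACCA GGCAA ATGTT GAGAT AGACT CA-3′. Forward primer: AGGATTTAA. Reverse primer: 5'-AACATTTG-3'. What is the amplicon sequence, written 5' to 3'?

Forward primer AGGATTTAA is found on the top strand at positions 68–76.
The reverse primer's reverse complement is CAAATGTT, which matches the template at positions 133–140.
The product is the template from position 68 through 140 (73 bp).

5'-AGGATTTAAAAGGACAAAGGGGGAAAAAGTAGGCGCTCGCATTTCATCCGGAAAATGGCACCAGGCAAATGTT-3'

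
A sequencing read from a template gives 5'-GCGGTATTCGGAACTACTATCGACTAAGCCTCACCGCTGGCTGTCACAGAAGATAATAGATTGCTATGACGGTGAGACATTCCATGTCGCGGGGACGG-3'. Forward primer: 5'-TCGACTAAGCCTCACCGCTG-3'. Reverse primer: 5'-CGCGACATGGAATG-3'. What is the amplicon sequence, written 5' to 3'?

Forward primer TCGACTAAGCCTCACCGCTG is found on the top strand at positions 20–39.
Taking the reverse complement of CGCGACATGGAATG gives CATTCCATGTCGCG, found at positions 78–91 on the template; the primer anneals here to the top strand with its 3' end pointing upstream.
The product is the template from position 20 through 91 (72 bp).

5'-TCGACTAAGCCTCACCGCTGGCTGTCACAGAAGATAATAGATTGCTATGACGGTGAGACATTCCATGTCGCG-3'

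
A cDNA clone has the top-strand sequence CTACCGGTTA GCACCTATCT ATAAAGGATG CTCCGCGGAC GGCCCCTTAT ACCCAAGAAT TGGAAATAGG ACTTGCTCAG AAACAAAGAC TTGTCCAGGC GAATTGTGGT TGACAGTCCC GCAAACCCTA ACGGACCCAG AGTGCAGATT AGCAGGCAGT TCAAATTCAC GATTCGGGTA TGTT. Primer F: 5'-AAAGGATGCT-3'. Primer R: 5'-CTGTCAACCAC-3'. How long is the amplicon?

94 bp

The forward primer matches the template at positions 23–32.
Taking the reverse complement of CTGTCAACCAC gives GTGGTTGACAG, found at positions 106–116 on the template; the primer anneals here to the top strand with its 3' end pointing upstream.
Product length = (reverse-primer end) − (forward-primer start) + 1 = 116 − 23 + 1 = 94 bp.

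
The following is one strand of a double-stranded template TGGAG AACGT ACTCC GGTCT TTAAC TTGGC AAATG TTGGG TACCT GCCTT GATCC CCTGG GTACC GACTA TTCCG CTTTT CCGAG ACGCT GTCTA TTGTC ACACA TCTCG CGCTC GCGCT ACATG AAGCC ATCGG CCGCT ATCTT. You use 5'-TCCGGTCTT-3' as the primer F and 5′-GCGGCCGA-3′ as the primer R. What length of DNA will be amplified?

Scanning the template, TCCGGTCTT occurs at positions 13–21; this primer anneals to the bottom strand there with its 3' end pointing downstream.
The reverse primer's reverse complement is TCGGCCGC, which matches the template at positions 132–139.
The product runs from position 13 to position 139, so its length is 139 − 13 + 1 = 127 bp.

127 bp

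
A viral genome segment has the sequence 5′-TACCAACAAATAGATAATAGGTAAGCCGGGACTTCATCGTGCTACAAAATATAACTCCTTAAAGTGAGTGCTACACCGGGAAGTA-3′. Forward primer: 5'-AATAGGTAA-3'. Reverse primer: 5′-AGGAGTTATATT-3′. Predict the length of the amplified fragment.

Forward primer AATAGGTAA is found on the top strand at positions 16–24.
The reverse primer's reverse complement is AATATAACTCCT, which matches the template at positions 48–59.
Product length = (reverse-primer end) − (forward-primer start) + 1 = 59 − 16 + 1 = 44 bp.

44 bp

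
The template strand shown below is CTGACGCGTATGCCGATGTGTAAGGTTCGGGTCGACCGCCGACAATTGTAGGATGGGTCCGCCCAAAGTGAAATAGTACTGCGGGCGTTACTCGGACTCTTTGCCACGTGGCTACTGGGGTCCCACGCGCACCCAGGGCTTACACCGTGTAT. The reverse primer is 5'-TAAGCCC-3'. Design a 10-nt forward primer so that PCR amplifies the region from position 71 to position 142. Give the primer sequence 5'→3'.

5'-AAATAGTACT-3'

The reverse primer's reverse complement GGGCTTA matches the template at positions 136–142; the product starts at position 71.
The forward primer is identical to the top strand over positions 71–80: AAATAGTACT.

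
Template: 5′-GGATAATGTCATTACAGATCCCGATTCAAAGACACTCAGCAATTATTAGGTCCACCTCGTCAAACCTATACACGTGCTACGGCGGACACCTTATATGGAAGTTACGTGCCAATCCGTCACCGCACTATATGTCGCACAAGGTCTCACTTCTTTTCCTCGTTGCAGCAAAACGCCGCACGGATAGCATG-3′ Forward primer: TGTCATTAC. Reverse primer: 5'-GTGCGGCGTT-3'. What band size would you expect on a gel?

172 bp

The forward primer matches the template at positions 7–15.
The reverse primer's reverse complement is AACGCCGCAC, which matches the template at positions 169–178.
Amplicon spans positions 7–178: 172 bp.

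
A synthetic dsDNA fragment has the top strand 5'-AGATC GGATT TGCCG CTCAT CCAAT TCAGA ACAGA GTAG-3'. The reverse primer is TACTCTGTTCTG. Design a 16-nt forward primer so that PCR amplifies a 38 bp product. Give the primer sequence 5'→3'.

5'-AGATCGGATTTGCCGC-3'

The reverse primer's reverse complement CAGAACAGAGTA matches the template at positions 27–38, so the product ends at position 38.
A 38 bp product then starts at position 38 − 38 + 1 = 1.
The forward primer is identical to the top strand there: AGATCGGATTTGCCGC.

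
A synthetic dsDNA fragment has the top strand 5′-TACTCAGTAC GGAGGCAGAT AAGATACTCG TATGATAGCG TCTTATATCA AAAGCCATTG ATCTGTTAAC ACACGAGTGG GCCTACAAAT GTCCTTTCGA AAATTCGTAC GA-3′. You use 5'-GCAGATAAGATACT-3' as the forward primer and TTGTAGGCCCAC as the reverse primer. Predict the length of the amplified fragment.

74 bp

Scanning the template, GCAGATAAGATACT occurs at positions 15–28; this primer anneals to the bottom strand there with its 3' end pointing downstream.
Taking the reverse complement of TTGTAGGCCCAC gives GTGGGCCTACAA, found at positions 77–88 on the template; the primer anneals here to the top strand with its 3' end pointing upstream.
Product length = (reverse-primer end) − (forward-primer start) + 1 = 88 − 15 + 1 = 74 bp.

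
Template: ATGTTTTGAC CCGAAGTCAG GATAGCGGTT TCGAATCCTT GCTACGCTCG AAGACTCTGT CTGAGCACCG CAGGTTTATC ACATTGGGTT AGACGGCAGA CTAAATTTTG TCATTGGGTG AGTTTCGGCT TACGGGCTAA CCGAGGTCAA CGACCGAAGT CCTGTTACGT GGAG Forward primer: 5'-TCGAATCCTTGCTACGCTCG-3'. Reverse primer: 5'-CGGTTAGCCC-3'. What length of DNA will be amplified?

113 bp

The forward primer matches the template at positions 31–50.
Reverse complement of the reverse primer: GGGCTAACCG. This occurs on the top strand at positions 134–143.
The product runs from position 31 to position 143, so its length is 143 − 31 + 1 = 113 bp.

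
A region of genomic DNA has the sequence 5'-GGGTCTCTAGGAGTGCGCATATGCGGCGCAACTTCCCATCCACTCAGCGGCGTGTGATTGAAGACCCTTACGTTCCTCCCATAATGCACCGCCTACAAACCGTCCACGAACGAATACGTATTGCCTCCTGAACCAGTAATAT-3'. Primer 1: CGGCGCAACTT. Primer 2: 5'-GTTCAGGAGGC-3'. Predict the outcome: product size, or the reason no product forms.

Yes — a 110 bp product.

Primer 1 (CGGCGCAACTT) matches the top strand at positions 24–34; it acts as a forward primer.
Primer 2's reverse complement is GCCTCCTGAAC, matching the top strand at positions 123–133; it acts as a reverse primer.
The 3' ends face each other across positions 24–133, giving a 110 bp product.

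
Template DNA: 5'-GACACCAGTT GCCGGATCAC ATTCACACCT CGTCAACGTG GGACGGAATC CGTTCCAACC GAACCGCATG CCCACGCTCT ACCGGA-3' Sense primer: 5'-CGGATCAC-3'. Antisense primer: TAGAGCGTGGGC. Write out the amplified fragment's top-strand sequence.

5'-CGGATCACATTCACACCTCGTCAACGTGGGACGGAATCCGTTCCAACCGAACCGCATGCCCACGCTCTA-3'

Forward primer CGGATCAC is found on the top strand at positions 13–20.
The reverse primer's reverse complement is GCCCACGCTCTA, which matches the template at positions 70–81.
The product is the template from position 13 through 81 (69 bp).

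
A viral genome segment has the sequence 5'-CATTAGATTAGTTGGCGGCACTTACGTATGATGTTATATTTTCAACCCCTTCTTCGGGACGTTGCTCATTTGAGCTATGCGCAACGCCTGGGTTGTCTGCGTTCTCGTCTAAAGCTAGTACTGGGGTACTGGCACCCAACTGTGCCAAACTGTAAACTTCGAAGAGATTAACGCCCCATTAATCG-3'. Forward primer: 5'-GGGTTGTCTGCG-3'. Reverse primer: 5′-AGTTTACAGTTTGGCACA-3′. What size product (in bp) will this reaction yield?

The forward primer matches the template at positions 90–101.
The reverse primer's reverse complement is TGTGCCAAACTGTAAACT, which matches the template at positions 141–158.
Amplicon spans positions 90–158: 69 bp.

69 bp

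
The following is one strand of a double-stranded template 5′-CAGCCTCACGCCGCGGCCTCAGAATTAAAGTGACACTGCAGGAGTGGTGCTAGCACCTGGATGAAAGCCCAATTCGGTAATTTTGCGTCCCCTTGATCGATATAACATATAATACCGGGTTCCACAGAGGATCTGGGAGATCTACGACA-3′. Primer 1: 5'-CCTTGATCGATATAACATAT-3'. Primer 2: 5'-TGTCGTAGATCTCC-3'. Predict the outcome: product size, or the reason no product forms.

Primer 1 (CCTTGATCGATATAACATAT) matches the top strand at positions 91–110; it acts as a forward primer.
Primer 2's reverse complement is GGAGATCTACGACA, matching the top strand at positions 136–149; it acts as a reverse primer.
The 3' ends face each other across positions 91–149, giving a 59 bp product.

Yes — a 59 bp product.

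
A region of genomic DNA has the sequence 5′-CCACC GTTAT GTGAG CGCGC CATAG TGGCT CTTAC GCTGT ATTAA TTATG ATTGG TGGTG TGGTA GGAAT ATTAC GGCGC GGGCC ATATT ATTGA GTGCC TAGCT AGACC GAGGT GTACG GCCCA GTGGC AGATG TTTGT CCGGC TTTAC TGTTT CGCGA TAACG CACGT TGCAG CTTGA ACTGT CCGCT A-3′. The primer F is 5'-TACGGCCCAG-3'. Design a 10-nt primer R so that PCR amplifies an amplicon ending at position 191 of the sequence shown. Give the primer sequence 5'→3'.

5'-TAGCGGACAG-3'

The forward primer binds at positions 117–126; the product's 3' end on the top strand is position 191.
The reverse primer anneals to the top strand over positions 182–191, i.e. to CTGTCCGCTA.
Its sequence written 5'→3' is the reverse complement: TAGCGGACAG.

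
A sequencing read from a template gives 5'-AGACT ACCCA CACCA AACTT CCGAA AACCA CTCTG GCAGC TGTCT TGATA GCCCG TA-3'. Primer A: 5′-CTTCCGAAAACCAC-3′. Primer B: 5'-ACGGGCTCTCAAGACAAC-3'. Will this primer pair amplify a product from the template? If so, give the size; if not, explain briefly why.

No product — primer B has no binding site in the template.

Primer B (ACGGGCTCTCAAGACAAC) does not match the top strand, and its reverse complement GTTGTCTTGAGAGCCCGT does not match either.
With no annealing site for primer B, no amplification occurs.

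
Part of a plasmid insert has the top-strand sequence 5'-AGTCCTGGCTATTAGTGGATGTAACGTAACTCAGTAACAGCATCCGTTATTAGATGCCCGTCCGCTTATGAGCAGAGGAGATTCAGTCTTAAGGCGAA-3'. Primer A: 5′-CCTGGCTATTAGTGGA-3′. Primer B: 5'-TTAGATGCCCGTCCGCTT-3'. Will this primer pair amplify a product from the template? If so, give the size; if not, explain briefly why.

No product — both primers anneal to the same strand and extend in the same direction.

Primer A (CCTGGCTATTAGTGGA) matches the top strand at positions 4–19 (3' end points downstream).
Primer B (TTAGATGCCCGTCCGCTT) also matches the top strand directly, at positions 50–67 — its reverse complement AAGCGGACGGGCATCTAA is not present.
Both primers anneal to the bottom strand with 3' ends pointing the same way, so neither can prime synthesis back toward the other.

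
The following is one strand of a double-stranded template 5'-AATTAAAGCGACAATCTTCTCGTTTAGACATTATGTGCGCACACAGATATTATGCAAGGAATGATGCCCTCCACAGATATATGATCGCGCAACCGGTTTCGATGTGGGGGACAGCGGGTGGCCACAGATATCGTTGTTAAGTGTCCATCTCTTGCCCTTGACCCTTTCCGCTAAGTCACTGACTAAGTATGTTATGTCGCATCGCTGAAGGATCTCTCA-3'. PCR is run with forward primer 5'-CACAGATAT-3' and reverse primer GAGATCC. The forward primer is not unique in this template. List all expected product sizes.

175 bp, 145 bp, 94 bp

The forward primer CACAGATAT matches the top strand at positions 42–50, 72–80, 123–131.
The reverse primer's reverse complement is GGATCTC, matching at positions 210–216.
Each forward site pairs with the reverse site to give a product ending at position 216: sizes 175, 145, 94 bp.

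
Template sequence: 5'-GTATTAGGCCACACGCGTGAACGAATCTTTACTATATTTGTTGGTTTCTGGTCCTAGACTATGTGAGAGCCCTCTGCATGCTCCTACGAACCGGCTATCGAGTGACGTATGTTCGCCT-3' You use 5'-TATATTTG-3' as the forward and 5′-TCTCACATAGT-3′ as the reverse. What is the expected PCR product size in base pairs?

36 bp

The forward primer matches the template at positions 33–40.
The reverse primer's reverse complement is ACTATGTGAGA, which matches the template at positions 58–68.
Product length = (reverse-primer end) − (forward-primer start) + 1 = 68 − 33 + 1 = 36 bp.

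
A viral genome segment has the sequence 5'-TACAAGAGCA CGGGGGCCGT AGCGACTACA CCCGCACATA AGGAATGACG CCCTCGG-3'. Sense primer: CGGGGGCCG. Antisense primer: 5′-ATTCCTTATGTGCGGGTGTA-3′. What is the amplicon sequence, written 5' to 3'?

5'-CGGGGGCCGTAGCGACTACACCCGCACATAAGGAAT-3'

The forward primer matches the template at positions 11–19.
Reverse complement of the reverse primer: TACACCCGCACATAAGGAAT. This occurs on the top strand at positions 27–46.
The product is the template from position 11 through 46 (36 bp).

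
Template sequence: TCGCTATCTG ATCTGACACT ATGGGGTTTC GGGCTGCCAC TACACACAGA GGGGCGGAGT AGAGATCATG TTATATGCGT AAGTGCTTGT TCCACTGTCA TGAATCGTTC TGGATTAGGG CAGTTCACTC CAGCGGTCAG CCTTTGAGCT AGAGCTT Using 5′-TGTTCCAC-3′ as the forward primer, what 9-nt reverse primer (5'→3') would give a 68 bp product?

The forward primer binds at positions 88–95, so a 68 bp product ends at position 88 + 68 − 1 = 155.
The reverse primer anneals to the top strand over positions 147–155, i.e. to AGCTAGAGC.
Its sequence written 5'→3' is the reverse complement: GCTCTAGCT.

5'-GCTCTAGCT-3'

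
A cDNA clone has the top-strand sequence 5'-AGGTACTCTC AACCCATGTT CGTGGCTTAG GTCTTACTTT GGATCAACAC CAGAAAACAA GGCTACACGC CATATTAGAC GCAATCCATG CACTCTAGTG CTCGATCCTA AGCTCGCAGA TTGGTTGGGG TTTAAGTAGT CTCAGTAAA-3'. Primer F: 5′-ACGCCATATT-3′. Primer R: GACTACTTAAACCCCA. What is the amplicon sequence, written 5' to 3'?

5'-ACGCCATATTAGACGCAATCCATGCACTCTAGTGCTCGATCCTAAGCTCGCAGATTGGTTGGGGTTTAAGTAGTC-3'

Forward primer ACGCCATATT is found on the top strand at positions 67–76.
Reverse complement of the reverse primer: TGGGGTTTAAGTAGTC. This occurs on the top strand at positions 126–141.
The product is the template from position 67 through 141 (75 bp).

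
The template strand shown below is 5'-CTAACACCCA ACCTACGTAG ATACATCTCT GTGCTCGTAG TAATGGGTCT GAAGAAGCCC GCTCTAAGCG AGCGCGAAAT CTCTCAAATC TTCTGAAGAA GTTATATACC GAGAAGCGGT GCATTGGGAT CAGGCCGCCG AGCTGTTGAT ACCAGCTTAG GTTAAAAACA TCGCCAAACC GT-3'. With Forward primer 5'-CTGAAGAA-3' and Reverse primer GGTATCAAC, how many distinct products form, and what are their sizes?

The forward primer CTGAAGAA matches the top strand at positions 49–56, 93–100.
The reverse primer's reverse complement is GTTGATACC, matching at positions 145–153.
Each forward site pairs with the reverse site to give a product ending at position 153: sizes 105, 61 bp.

Two products: 105 bp, 61 bp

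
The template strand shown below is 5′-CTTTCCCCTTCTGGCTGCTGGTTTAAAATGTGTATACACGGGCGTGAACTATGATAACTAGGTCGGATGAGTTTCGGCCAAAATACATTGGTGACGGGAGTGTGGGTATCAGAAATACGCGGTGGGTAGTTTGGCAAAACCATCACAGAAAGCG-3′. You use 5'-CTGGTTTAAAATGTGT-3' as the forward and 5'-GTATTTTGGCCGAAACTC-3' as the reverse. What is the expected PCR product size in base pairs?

Scanning the template, CTGGTTTAAAATGTGT occurs at positions 18–33; this primer anneals to the bottom strand there with its 3' end pointing downstream.
The reverse primer's reverse complement is GAGTTTCGGCCAAAATAC, which matches the template at positions 69–86.
Product length = (reverse-primer end) − (forward-primer start) + 1 = 86 − 18 + 1 = 69 bp.

69 bp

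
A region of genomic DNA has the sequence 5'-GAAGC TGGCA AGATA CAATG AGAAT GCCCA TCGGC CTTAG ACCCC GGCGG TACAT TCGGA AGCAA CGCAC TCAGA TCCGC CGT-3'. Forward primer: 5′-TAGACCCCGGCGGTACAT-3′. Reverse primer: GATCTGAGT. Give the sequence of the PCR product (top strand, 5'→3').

Scanning the template, TAGACCCCGGCGGTACAT occurs at positions 38–55; this primer anneals to the bottom strand there with its 3' end pointing downstream.
Reverse complement of the reverse primer: ACTCAGATC. This occurs on the top strand at positions 69–77.
The product is the template from position 38 through 77 (40 bp).

5'-TAGACCCCGGCGGTACATTCGGAAGCAACGCACTCAGATC-3'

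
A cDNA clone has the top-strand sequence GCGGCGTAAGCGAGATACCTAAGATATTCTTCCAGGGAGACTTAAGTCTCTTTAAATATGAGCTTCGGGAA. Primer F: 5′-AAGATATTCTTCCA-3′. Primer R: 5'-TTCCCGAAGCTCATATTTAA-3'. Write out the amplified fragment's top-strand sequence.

Scanning the template, AAGATATTCTTCCA occurs at positions 21–34; this primer anneals to the bottom strand there with its 3' end pointing downstream.
Reverse complement of the reverse primer: TTAAATATGAGCTTCGGGAA. This occurs on the top strand at positions 52–71.
The product is the template from position 21 through 71 (51 bp).

5'-AAGATATTCTTCCAGGGAGACTTAAGTCTCTTTAAATATGAGCTTCGGGAA-3'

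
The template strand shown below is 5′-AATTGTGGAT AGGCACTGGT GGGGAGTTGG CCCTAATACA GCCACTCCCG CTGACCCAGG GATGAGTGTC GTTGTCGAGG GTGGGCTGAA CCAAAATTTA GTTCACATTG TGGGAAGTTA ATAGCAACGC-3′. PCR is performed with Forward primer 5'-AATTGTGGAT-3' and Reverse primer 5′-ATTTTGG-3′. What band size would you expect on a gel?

97 bp

Scanning the template, AATTGTGGAT occurs at positions 1–10; this primer anneals to the bottom strand there with its 3' end pointing downstream.
The reverse primer's reverse complement is CCAAAAT, which matches the template at positions 91–97.
Product length = (reverse-primer end) − (forward-primer start) + 1 = 97 − 1 + 1 = 97 bp.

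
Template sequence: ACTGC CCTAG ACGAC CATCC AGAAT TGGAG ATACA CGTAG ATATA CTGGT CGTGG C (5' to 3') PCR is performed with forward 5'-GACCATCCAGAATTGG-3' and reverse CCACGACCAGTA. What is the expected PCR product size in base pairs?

43 bp

The forward primer matches the template at positions 13–28.
Reverse complement of the reverse primer: TACTGGTCGTGG. This occurs on the top strand at positions 44–55.
The product runs from position 13 to position 55, so its length is 55 − 13 + 1 = 43 bp.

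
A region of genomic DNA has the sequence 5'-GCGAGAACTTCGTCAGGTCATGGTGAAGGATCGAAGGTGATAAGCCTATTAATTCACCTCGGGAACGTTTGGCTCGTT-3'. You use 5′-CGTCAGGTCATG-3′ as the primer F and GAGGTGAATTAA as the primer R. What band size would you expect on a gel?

The forward primer matches the template at positions 11–22.
Taking the reverse complement of GAGGTGAATTAA gives TTAATTCACCTC, found at positions 49–60 on the template; the primer anneals here to the top strand with its 3' end pointing upstream.
Product length = (reverse-primer end) − (forward-primer start) + 1 = 60 − 11 + 1 = 50 bp.

50 bp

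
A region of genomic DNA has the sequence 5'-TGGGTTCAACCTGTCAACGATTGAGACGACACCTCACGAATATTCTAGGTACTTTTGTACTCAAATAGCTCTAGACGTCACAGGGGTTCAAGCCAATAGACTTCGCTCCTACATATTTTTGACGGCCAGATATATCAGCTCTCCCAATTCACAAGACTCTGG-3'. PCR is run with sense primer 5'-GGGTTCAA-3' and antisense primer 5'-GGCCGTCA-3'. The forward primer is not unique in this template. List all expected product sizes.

The forward primer GGGTTCAA matches the top strand at positions 2–9, 84–91.
The reverse primer's reverse complement is TGACGGCC, matching at positions 120–127.
Each forward site pairs with the reverse site to give a product ending at position 127: sizes 126, 44 bp.

126 bp, 44 bp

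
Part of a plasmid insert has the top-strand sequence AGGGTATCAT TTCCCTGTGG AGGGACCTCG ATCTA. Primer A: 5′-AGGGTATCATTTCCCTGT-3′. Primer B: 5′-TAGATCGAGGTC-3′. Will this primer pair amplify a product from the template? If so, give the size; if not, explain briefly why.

Primer A (AGGGTATCATTTCCCTGT) matches the top strand at positions 1–18; it acts as a forward primer.
Primer B's reverse complement is GACCTCGATCTA, matching the top strand at positions 24–35; it acts as a reverse primer.
The 3' ends face each other across positions 1–35, giving a 35 bp product.

Yes — a 35 bp product.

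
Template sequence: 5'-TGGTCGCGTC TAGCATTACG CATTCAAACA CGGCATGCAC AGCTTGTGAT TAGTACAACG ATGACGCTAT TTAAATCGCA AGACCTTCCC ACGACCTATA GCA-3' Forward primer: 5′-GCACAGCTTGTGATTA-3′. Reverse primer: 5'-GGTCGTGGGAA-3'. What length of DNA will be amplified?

60 bp

Forward primer GCACAGCTTGTGATTA is found on the top strand at positions 37–52.
Taking the reverse complement of GGTCGTGGGAA gives TTCCCACGACC, found at positions 86–96 on the template; the primer anneals here to the top strand with its 3' end pointing upstream.
Product length = (reverse-primer end) − (forward-primer start) + 1 = 96 − 37 + 1 = 60 bp.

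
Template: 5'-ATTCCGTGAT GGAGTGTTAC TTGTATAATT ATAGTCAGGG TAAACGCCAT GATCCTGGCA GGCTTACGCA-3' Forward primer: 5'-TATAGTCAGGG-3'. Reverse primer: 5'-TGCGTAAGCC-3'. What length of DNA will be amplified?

Scanning the template, TATAGTCAGGG occurs at positions 30–40; this primer anneals to the bottom strand there with its 3' end pointing downstream.
Taking the reverse complement of TGCGTAAGCC gives GGCTTACGCA, found at positions 61–70 on the template; the primer anneals here to the top strand with its 3' end pointing upstream.
Product length = (reverse-primer end) − (forward-primer start) + 1 = 70 − 30 + 1 = 41 bp.

41 bp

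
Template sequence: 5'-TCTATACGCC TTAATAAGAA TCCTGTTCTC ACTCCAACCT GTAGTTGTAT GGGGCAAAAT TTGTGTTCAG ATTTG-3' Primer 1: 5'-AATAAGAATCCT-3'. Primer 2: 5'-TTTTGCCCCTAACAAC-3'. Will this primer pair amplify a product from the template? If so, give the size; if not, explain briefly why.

Primer 2 (TTTTGCCCCTAACAAC) does not match the top strand, and its reverse complement GTTGTTAGGGGCAAAA does not match either.
With no annealing site for primer 2, no amplification occurs.

No product — primer 2 has no binding site in the template.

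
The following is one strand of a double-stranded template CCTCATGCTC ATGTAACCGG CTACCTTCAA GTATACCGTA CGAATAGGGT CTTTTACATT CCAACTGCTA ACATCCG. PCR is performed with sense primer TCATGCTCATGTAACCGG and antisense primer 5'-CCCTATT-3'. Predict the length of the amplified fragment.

47 bp

The forward primer matches the template at positions 3–20.
The reverse primer's reverse complement is AATAGGG, which matches the template at positions 43–49.
Amplicon spans positions 3–49: 47 bp.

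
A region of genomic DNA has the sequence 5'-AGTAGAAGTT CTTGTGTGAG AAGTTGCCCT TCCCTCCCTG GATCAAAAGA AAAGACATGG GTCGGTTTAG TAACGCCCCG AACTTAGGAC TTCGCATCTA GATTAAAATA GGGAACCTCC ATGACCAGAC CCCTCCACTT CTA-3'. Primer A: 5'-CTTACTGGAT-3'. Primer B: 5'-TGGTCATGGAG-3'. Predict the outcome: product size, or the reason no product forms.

No product — primer A has no binding site in the template.

Primer A (CTTACTGGAT) does not match the top strand, and its reverse complement ATCCAGTAAG does not match either.
With no annealing site for primer A, no amplification occurs.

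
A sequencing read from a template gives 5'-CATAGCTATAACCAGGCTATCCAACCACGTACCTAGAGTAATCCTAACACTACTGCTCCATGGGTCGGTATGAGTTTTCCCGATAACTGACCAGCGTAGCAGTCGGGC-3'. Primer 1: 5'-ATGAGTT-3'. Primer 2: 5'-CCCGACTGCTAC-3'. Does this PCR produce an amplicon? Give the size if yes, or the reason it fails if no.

Primer 1 (ATGAGTT) matches the top strand at positions 70–76; it acts as a forward primer.
Primer 2's reverse complement is GTAGCAGTCGGG, matching the top strand at positions 96–107; it acts as a reverse primer.
The 3' ends face each other across positions 70–107, giving a 38 bp product.

Yes — a 38 bp product.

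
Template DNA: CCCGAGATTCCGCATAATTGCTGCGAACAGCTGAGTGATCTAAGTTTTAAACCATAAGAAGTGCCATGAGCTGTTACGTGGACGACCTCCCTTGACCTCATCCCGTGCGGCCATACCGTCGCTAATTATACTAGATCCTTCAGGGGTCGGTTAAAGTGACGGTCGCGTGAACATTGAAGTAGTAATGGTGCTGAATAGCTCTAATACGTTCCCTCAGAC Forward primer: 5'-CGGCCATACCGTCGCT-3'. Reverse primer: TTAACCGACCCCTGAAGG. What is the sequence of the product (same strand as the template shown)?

5'-CGGCCATACCGTCGCTAATTATACTAGATCCTTCAGGGGTCGGTTAA-3'

Forward primer CGGCCATACCGTCGCT is found on the top strand at positions 108–123.
Reverse complement of the reverse primer: CCTTCAGGGGTCGGTTAA. This occurs on the top strand at positions 137–154.
The product is the template from position 108 through 154 (47 bp).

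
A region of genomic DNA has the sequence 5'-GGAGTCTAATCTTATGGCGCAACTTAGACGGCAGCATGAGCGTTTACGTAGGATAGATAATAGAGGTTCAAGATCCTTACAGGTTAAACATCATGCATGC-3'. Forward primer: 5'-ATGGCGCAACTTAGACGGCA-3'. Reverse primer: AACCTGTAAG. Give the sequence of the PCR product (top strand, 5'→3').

5'-ATGGCGCAACTTAGACGGCAGCATGAGCGTTTACGTAGGATAGATAATAGAGGTTCAAGATCCTTACAGGTT-3'

Forward primer ATGGCGCAACTTAGACGGCA is found on the top strand at positions 14–33.
The reverse primer's reverse complement is CTTACAGGTT, which matches the template at positions 76–85.
The product is the template from position 14 through 85 (72 bp).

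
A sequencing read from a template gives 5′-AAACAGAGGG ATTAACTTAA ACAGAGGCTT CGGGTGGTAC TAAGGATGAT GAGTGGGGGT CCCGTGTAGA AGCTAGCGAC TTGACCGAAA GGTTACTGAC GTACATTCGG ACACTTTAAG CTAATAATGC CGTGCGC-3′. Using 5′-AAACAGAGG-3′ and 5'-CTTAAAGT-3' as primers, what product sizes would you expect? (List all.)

120 bp, 102 bp

The forward primer AAACAGAGG matches the top strand at positions 1–9, 19–27.
The reverse primer's reverse complement is ACTTTAAG, matching at positions 113–120.
Each forward site pairs with the reverse site to give a product ending at position 120: sizes 120, 102 bp.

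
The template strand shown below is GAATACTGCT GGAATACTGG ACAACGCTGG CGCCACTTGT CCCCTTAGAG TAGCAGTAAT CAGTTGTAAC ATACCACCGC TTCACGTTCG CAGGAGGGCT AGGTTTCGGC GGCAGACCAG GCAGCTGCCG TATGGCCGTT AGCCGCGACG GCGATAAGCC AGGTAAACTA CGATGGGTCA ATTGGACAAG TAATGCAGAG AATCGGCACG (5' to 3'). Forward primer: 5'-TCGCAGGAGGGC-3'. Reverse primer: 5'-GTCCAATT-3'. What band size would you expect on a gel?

100 bp

The forward primer matches the template at positions 88–99.
The reverse primer's reverse complement is AATTGGAC, which matches the template at positions 180–187.
Product length = (reverse-primer end) − (forward-primer start) + 1 = 187 − 88 + 1 = 100 bp.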